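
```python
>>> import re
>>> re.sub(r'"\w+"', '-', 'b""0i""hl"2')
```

Matches: at [2:6] → '"0i"'; at [6:10] → '"hl"'.
Every occurrence is swapped for '-'.

'b"--2'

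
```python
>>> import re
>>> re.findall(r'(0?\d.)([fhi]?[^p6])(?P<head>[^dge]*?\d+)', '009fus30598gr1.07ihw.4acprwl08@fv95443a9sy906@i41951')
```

Pattern: optionally the literal '0', then a digit, then any character (captured); then optionally one of [fhi], then any character except [p6] (captured); then zero or more of any character except [dge] (lazy), then one or more of a digit (captured as 'head').
Matches: at [0:11] match '009fus30598', groups = ('009', 'fu', 's30598'); at [13:17] match '1.07', groups = ('1.', '0', '7'); at [21:30] match '4acprwl08', groups = ('4a', 'c', 'prwl08'); at [33:38] match '95443', groups = ('95', '4', '43'); at [39:45] match '9sy906', groups = ('9s', 'y', '906'); ….
3 groups means each result is a tuple of 3 captured strings — 6 here.

[('009', 'fu', 's30598'), ('1.', '0', '7'), ('4a', 'c', 'prwl08'), ('95', '4', '43'), ('9s', 'y', '906'), ('41', '9', '51')]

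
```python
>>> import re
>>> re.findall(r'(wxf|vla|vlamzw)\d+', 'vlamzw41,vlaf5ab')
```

['vlamzw']

`findall` collects group 1 from the one match (1 total).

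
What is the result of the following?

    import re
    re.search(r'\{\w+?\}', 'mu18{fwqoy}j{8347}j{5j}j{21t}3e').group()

The match spans [4:11] → '{fwqoy}'.

'{fwqoy}'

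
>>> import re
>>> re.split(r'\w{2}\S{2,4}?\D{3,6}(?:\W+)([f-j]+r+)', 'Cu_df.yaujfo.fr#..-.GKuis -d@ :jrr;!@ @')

This matches exactly 2 of a word character, then 2 to 4 of a non-whitespace character (lazy), then 3 to 6 of a non-digit; then one or more of a non-word character (non-capturing group); then one or more of a character in [f-j], then one or more of a literal 'r' (captured).
Matches to split on: at [0:15] → 'Cu_df.yaujfo.fr'; at [20:34] → 'GKuis -d@ :jrr'.
The group in the pattern means `split` returns the separators' captures alongside the pieces.

['', 'fr', '#..-.', 'jrr', ';!@ @']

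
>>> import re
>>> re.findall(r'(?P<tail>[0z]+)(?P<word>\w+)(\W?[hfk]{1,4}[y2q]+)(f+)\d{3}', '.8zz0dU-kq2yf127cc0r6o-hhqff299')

This matches one or more of one of [0z] (captured as 'tail'); then one or more of a word character (captured as 'word'); then optionally a non-word character, then 1 to 4 of one of [hfk], then one or more of one of [y2q] (captured); then one or more of a literal 'f' (captured); then exactly 3 of a digit.
With 4 capturing groups, `findall` returns a 4-tuple per match.

[('zz0', 'dU', '-kq2y', 'f'), ('0', 'r6o', '-hhq', 'ff')]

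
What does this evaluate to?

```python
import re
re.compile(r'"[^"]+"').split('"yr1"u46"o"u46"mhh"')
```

Matches to split on: at [0:5] → '"yr1"'; at [8:11] → '"o"'; at [14:19] → '"mhh"'.
Splitting on the pattern gives 4 pieces.

['', 'u46', 'u46', '']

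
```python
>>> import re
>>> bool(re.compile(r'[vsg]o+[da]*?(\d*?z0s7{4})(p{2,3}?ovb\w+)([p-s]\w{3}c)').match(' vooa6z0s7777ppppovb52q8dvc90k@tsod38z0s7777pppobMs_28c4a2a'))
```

`match` is anchored at position 0; if the pattern doesn't fit there, it returns None.
Here position 0 doesn't satisfy it, so the call returns None, and `bool(None)` is False.

False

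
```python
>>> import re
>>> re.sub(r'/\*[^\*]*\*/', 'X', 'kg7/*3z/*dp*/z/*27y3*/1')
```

Matches: at [7:13] → '/*dp*/'; at [14:22] → '/*27y3*/'.
Each match is replaced by 'X'.

'kg7/*3zXzX1'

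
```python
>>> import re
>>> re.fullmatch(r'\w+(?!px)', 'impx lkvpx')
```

For `fullmatch`, every character of the input must be accounted for by the pattern.
Here the string isn't matched end-to-end, so the call returns None.

None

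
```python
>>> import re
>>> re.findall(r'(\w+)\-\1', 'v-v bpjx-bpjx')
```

`\1` is not a pattern — it's the concrete string captured by group 1, re-applied verbatim.
Matches: at [0:3] match 'v-v', group 1 = 'v'; at [4:13] match 'bpjx-bpjx', group 1 = 'bpjx'.
Because there's exactly one group, `findall` drops the full match and keeps group 1 from each hit.

['v', 'bpjx']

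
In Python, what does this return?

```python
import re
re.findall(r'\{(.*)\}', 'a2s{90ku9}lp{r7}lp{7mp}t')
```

['90ku9}lp{r7}lp{7mp']

Walking the string: at [3:23] match '{90ku9}lp{r7}lp{7mp}', group 1 = '90ku9}lp{r7}lp{7mp'.
`findall` collects group 1 from the one match (1 total).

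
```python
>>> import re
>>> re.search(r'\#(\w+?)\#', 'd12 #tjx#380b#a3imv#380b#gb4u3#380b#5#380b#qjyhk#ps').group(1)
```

`re.search` tries every starting position until one works.
The match spans [4:9] → '#tjx#'.
Captured: group 1 = 'tjx'.

'tjx'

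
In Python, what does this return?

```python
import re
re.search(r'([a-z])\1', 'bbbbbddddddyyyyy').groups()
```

('b',)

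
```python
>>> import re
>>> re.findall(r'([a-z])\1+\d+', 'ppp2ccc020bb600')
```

`\1` is not a pattern — it's the concrete string captured by group 1, re-applied verbatim.
Walking the string: at [0:4] match 'ppp2', group 1 = 'p'; at [4:10] match 'ccc020', group 1 = 'c'; at [10:15] match 'bb600', group 1 = 'b'.
`findall` collects group 1 from each match (3 total).

['p', 'c', 'b']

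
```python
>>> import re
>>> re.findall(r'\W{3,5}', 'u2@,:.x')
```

['@,:.']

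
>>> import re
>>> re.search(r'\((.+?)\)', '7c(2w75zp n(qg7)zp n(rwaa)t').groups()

The match spans [2:16] → '(2w75zp n(qg7)'.
Captured: group 1 = '2w75zp n(qg7'.

('2w75zp n(qg7',)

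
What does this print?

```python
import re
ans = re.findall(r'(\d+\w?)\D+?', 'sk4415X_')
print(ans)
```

['4415X']

One capturing group, so `findall` returns just the captured substring from the one match — 1 in all.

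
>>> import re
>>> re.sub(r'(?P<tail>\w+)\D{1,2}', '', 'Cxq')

The pattern matches one or more of a word character (captured as 'tail'); then 1 to 2 of a non-digit.
Each match is replaced by ''.

''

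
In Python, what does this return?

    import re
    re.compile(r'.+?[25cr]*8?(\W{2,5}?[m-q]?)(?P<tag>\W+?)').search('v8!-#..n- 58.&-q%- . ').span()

This matches one or more of any character (lazy); then zero or more of one of [25cr]; then optionally a literal '8'; then 2 to 5 of a non-word character (lazy), then optionally a character in [m-q] (captured); then one or more of a non-word character (lazy) (captured as 'tag').
Lazy quantifiers expand one character at a time until the remainder of the pattern can match.
`search` walks the string left to right and returns the first match it finds.
The match spans [0:5] → 'v8!-#'.
Captured: group 1 = '!-', group 2 = '#'.

(0, 5)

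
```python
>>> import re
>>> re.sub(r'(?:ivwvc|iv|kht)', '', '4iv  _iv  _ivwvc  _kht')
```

'4  _  _  _'

Alternation isn't longest-match — the leftmost alternative that fits at this position is chosen.
Matches: at [1:3] → 'iv'; at [6:8] → 'iv'; at [11:16] → 'ivwvc'; at [19:22] → 'kht'.
Each match is replaced by ''.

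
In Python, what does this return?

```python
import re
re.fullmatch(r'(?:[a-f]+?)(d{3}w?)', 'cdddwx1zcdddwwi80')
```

None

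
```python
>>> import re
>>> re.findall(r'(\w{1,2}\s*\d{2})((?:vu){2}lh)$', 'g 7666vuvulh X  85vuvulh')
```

[('X  85', 'vuvulh')]

Pattern: 1 to 2 of a word character, then zero or more of whitespace, then exactly 2 of a digit (captured); then the literal 'vu' repeated 2 times, then the literal 'lh' (captured); then anchored at the end.
Walking the string: at [13:24] match 'X  85vuvulh', groups = ('X  85', 'vuvulh').
`findall` packs the 2 group values into a tuple for every match.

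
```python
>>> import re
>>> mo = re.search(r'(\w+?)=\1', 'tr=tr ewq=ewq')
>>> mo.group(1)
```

'tr'

A backreference is literal: `\1` must see the identical characters the first group matched.
`re.search` tries every starting position until one works.
The match spans [0:5] → 'tr=tr'.
Captured: group 1 = 'tr'.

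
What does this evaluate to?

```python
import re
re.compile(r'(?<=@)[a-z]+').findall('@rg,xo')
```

The positive lookaround only admits positions where the adjacent text matches; those characters stay outside the span.
Matches: at [1:3] → 'rg'.
With no groups in the pattern, `findall` gives back each whole match — 1 here.

['rg']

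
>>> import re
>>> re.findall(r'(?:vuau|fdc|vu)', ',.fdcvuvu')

['fdc', 'vu', 'vu']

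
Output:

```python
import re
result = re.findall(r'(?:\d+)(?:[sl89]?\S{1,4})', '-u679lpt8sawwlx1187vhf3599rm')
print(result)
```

['679lpt8s', '1187vhf3', '599rm']

`findall` yields the raw match text (3 of them) because the pattern has no groups.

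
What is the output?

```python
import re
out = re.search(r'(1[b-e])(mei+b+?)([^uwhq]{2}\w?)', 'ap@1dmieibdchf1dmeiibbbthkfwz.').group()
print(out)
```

This matches a literal '1', then a character in [b-e] (captured); then the literal 'me', then one or more of a literal 'i', then one or more of a literal 'b' (lazy) (captured); then exactly 2 of any character except [uwhq], then optionally a word character (captured).
Because the quantifier is non-greedy, it stops expanding at the earliest point where the rest of the pattern can succeed.
`search` walks the string left to right and returns the first match it finds.
The match spans [14:24] → '1dmeiibbbt'.
Captured: group 1 = '1d', group 2 = 'meiib', group 3 = 'bbt'.

1dmeiibbbt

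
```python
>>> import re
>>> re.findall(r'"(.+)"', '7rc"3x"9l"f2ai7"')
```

Matches: at [3:16] match '"3x"9l"f2ai7"', group 1 = '3x"9l"f2ai7'.
With a single group, `findall` returns only what that group captured — 1 item.

['3x"9l"f2ai7']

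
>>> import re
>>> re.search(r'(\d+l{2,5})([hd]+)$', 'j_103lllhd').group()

This matches one or more of a digit, then 2 to 5 of the literal 'l' (captured); then one or more of one of [hd] (captured); then anchored at the end.
Unlike `match`, `search` isn't anchored — it looks for the pattern anywhere in the string.
The match spans [2:10] → '103lllhd'.
Captured: group 1 = '103lll', group 2 = 'hd'.

'103lllhd'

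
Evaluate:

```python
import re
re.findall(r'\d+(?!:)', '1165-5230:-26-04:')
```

['1165', '523', '26', '0']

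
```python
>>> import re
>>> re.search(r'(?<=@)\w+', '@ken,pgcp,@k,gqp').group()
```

Because the assertion is zero-width, the text it checks is not consumed and won't appear in the result.
The match spans [1:4] → 'ken'.

'ken'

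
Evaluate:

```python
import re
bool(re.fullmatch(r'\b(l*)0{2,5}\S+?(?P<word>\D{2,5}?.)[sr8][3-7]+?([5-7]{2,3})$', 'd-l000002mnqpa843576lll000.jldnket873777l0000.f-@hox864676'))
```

False

The pattern matches a word boundary (`\b`, zero-width); then zero or more of a literal 'l' (captured); then 2 to 5 of the literal '0', then one or more of a non-whitespace character (lazy); then 2 to 5 of a non-digit (lazy), then any character (captured as 'word'); then one of [sr8], then one or more of a character in [3-7] (lazy); then 2 to 3 of a character in [5-7] (captured); then anchored at the end.
`re.fullmatch` requires the pattern to consume the entire string.
Here the string isn't matched end-to-end, so the call returns None, and `bool(None)` is False.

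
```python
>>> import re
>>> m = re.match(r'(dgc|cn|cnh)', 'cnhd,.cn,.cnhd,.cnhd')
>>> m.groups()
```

Alternation tries branches left to right and keeps the first one that lets the overall match succeed at that position.
`re.match` only tries the pattern at the start of the string.
The match spans [0:2] → 'cn'.
Captured: group 1 = 'cn'.

('cn',)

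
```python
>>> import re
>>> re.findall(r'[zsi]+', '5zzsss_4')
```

['zzsss']

The pattern matches one or more of one of [zsi].
Scanning left to right: at [1:6] → 'zzsss'.
Since nothing is captured, `findall` lists the 1 matched substring directly.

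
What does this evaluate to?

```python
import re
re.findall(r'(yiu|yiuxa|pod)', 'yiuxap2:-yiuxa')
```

Alternation tries branches left to right and keeps the first one that lets the overall match succeed at that position.
With a single group, `findall` returns only what that group captured — 2 items.

['yiu', 'yiu']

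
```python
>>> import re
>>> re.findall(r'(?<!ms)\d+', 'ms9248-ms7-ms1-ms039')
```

['248', '39']

The negative lookaround is zero-width — it rules out positions where the adjacent text would match, without consuming anything.
Scanning left to right: at [3:6] → '248'; at [18:20] → '39'.
Since nothing is captured, `findall` lists the 2 matched substrings directly.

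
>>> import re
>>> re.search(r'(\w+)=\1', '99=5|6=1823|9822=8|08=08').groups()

The match spans [19:24] → '08=08'.
Captured: group 1 = '08'.

('08',)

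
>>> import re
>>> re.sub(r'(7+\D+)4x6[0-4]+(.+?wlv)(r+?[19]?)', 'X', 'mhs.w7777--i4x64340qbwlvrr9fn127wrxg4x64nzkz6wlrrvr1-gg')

A `+?`/`*?`/`{m,n}?` starts at its minimum and grows only as far as needed for what follows to match.
`sub` substitutes 'X' at each match site.

'mhs.wXr9fn127wrxg4x64nzkz6wlrrvr1-gg'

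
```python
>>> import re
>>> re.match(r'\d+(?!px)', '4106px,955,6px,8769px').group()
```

'410'

A negative assertion filters positions out without eating any characters.
With `match`, the pattern is implicitly anchored at the beginning.
The match spans [0:3] → '410'.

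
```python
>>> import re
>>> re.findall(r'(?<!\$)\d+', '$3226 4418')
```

A negative assertion filters positions out without eating any characters.
Walking the string: at [2:5] → '226'; at [6:10] → '4418'.
With no groups in the pattern, `findall` gives back each whole match — 2 here.

['226', '4418']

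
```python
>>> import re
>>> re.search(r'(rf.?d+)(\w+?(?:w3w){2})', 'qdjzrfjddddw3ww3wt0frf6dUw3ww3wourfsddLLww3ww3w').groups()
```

('rfjdddd', 'w3ww3wt0frf6dUw3ww3w')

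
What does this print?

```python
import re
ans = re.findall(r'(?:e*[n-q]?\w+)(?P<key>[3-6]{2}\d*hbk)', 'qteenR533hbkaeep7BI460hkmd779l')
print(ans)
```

This matches zero or more of a literal 'e', then optionally a character in [n-q], then one or more of a word character (non-capturing group); then exactly 2 of a character in [3-6], then zero or more of a digit, then the literal 'hbk' (captured as 'key').
Scanning left to right: at [0:12] match 'qteenR533hbk', group 1 = '33hbk'.
`findall` collects group 1 from the one match (1 total).

['33hbk']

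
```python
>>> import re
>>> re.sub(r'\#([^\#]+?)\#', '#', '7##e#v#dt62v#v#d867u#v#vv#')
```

'7##v#v#v#'

Matches: at [2:5] → '#e#'; at [6:13] → '#dt62v#'; at [14:21] → '#d867u#'; at [22:26] → '#vv#'.
Each match is replaced by '#'.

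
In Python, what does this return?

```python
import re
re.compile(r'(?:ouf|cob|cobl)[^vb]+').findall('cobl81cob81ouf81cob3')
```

Matches: at [0:8] → 'cobl81co'; at [11:18] → 'ouf81co'.
`findall` yields the raw match text (2 of them) because the pattern has no groups.

['cobl81co', 'ouf81co']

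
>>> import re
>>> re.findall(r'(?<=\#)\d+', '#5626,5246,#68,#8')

['5626', '68', '8']

Lookahead/lookbehind check context without consuming it, so the matched span excludes the asserted characters.
`findall` yields the raw match text (3 of them) because the pattern has no groups.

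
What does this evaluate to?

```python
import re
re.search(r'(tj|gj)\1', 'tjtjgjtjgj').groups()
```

`\1` has to match the exact text group 1 already captured.
`re.search` tries every starting position until one works.
The match spans [0:4] → 'tjtj'.
Captured: group 1 = 'tj'.

('tj',)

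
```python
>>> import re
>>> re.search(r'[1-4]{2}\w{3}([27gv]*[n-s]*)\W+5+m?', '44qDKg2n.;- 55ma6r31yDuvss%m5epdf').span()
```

(0, 15)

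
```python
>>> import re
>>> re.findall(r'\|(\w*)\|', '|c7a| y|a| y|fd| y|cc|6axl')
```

Because there's exactly one group, `findall` drops the full match and keeps group 1 from each hit.

['c7a', 'a', 'fd', 'cc']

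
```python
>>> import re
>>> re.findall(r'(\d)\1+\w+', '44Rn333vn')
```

['4']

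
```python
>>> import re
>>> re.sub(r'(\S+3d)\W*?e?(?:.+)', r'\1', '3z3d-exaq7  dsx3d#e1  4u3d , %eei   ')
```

The pattern matches one or more of a non-whitespace character, then the literal '3d' (captured); then zero or more of a non-word character (lazy), then optionally a literal 'e'; then one or more of any character (non-capturing group).
Matches: at [0:36] → '3z3d-exaq7  dsx3d#e1  4u3d , %eei   '.
The replacement refers to a captured group, so each match is rewritten using its own captured text.

'3z3d'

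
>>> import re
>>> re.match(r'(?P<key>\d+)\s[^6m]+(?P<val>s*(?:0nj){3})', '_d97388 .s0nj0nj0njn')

This matches one or more of a digit (captured as 'key'); then whitespace, then one or more of any character except [6m]; then zero or more of the literal 's', then the literal '0nj' repeated 3 times (captured as 'val').
`match` is anchored at position 0; if the pattern doesn't fit there, it returns None.
Here position 0 doesn't satisfy it, so the call returns None.

None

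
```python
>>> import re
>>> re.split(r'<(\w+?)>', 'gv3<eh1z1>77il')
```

['gv3', 'eh1z1', '77il']

Matches to split on: at [3:10] → '<eh1z1>'.
`re.split` interleaves the captured-group text with the surrounding fragments.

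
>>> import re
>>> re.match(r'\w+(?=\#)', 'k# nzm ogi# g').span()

`match` is anchored at position 0; if the pattern doesn't fit there, it returns None.
The match spans [0:1] → 'k'.

(0, 1)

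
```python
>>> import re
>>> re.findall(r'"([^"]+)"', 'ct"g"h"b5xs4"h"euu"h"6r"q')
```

With a single group, `findall` returns only what that group captured — 4 items.

['g', 'b5xs4', 'euu', '6r']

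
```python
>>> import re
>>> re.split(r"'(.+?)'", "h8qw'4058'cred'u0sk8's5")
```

['h8qw', '4058', 'cred', 'u0sk8', 's5']

A non-greedy quantifier consumes as few characters as it can — just enough that the remainder of the pattern still matches from where it stops; whatever follows it matches normally.
Matches to split on: at [4:10] → "'4058'"; at [14:21] → "'u0sk8'".
`re.split` interleaves the captured-group text with the surrounding fragments.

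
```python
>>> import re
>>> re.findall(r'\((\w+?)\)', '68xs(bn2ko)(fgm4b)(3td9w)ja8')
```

['bn2ko', 'fgm4b', '3td9w']

One capturing group, so `findall` returns just the captured substring from each match — 3 in all.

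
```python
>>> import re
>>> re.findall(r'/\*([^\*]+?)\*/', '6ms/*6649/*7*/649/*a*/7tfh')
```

['7', 'a']

Scanning left to right: at [9:14] match '/*7*/', group 1 = '7'; at [17:22] match '/*a*/', group 1 = 'a'.
Because there's exactly one group, `findall` drops the full match and keeps group 1 from each hit.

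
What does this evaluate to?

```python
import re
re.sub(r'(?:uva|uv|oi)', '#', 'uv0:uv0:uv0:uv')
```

Each match is replaced by '#'.

'#0:#0:#0:#'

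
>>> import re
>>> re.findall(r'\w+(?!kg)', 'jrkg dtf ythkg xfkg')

The negative lookahead/lookbehind blocks any match where the forbidden context is present.
Since nothing is captured, `findall` lists the 4 matched substrings directly.

['jrkg', 'dtf', 'ythkg', 'xfkg']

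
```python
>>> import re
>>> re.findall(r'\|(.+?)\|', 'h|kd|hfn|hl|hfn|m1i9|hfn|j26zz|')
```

['kd', 'hl', 'm1i9', 'j26zz']

Scanning left to right: at [1:5] match '|kd|', group 1 = 'kd'; at [8:12] match '|hl|', group 1 = 'hl'; at [15:21] match '|m1i9|', group 1 = 'm1i9'; at [24:31] match '|j26zz|', group 1 = 'j26zz'.
One capturing group, so `findall` returns just the captured substring from each match — 4 in all.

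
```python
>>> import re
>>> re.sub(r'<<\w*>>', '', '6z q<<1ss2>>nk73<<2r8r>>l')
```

Every occurrence is swapped for ''.

'6z qnk73l'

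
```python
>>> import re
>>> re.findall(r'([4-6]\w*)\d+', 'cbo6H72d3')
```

Pattern: a character in [4-6], then zero or more of a word character (captured); then one or more of a digit.
`findall` collects group 1 from the one match (1 total).

['6H72d']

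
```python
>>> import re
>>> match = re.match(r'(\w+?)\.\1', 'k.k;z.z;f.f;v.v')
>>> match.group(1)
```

'k'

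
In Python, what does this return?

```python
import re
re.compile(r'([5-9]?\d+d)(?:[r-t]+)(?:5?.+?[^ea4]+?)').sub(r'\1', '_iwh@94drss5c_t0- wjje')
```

'_iwh@94dt0- wjje'

Because the quantifier is non-greedy, it stops expanding at the earliest point where the rest of the pattern can succeed.
The replacement refers to a captured group, so each match is rewritten using its own captured text.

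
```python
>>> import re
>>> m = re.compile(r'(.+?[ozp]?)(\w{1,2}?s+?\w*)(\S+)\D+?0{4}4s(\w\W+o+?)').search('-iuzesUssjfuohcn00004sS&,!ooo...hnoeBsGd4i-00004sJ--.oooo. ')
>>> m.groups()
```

The match spans [0:54] → '-iuzesUssjfuohcn00004sS&,!ooo...hnoeBsGd4i-00004sJ--.o'.
Captured: group 1 = '-iuz', group 2 = 'esUssjfuohcn00004sS', group 3 = '&,!ooo...hnoeBsGd4i', group 4 = 'J--.o'.

('-iuz', 'esUssjfuohcn00004sS', '&,!ooo...hnoeBsGd4i', 'J--.o')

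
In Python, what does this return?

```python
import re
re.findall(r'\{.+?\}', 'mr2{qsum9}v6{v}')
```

['{qsum9}', '{v}']

With the lazy modifier that quantifier settles for the fewest repetitions that let the rest of the pattern succeed (the atoms after it are unaffected and can still be greedy).
No capturing groups, so `findall` returns the 2 full match strings.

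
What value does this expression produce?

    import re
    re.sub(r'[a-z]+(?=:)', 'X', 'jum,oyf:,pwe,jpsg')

Lookahead/lookbehind check context without consuming it, so the matched span excludes the asserted characters.
Matches: at [4:7] → 'oyf'.
Every occurrence is swapped for 'X'.

'jum,X:,pwe,jpsg'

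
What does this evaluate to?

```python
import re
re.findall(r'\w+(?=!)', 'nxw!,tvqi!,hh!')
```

Lookahead/lookbehind check context without consuming it, so the matched span excludes the asserted characters.
Walking the string: at [0:3] → 'nxw'; at [5:9] → 'tvqi'; at [11:13] → 'hh'.
`findall` yields the raw match text (3 of them) because the pattern has no groups.

['nxw', 'tvqi', 'hh']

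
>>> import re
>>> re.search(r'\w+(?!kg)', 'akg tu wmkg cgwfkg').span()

(0, 3)

The negative lookahead/lookbehind blocks any match where the forbidden context is present.
The match spans [0:3] → 'akg'.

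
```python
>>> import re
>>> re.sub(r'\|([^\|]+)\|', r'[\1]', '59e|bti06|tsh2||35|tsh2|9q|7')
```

'59e[bti06]tsh2|[35]tsh2[9q]7'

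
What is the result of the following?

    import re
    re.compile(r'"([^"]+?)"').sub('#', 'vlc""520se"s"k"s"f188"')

'vlc"#s#s#'

Matches: at [4:11] → '"520se"'; at [12:15] → '"k"'; at [16:22] → '"f188"'.
Every occurrence is swapped for '#'.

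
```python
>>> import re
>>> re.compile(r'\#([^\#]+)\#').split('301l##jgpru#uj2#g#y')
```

Because the pattern has a capturing group, `split` also inserts each captured text between the pieces.

['301l#', 'jgpru', 'uj2', 'g', 'y']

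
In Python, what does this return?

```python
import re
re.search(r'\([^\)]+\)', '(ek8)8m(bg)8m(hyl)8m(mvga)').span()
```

`search` walks the string left to right and returns the first match it finds.
The match spans [0:5] → '(ek8)'.

(0, 5)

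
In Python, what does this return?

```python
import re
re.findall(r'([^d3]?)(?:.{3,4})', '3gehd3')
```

This matches optionally any character except [d3] (captured); then 3 to 4 of any character (non-capturing group).
Walking the string: at [0:4] match '3geh', group 1 = ''.
Because there's exactly one group, `findall` drops the full match and keeps group 1 from the one hit.

['']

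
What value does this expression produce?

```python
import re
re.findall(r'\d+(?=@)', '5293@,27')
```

['5293']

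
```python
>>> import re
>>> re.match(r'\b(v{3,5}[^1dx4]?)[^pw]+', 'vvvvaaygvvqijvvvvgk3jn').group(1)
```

'vvvva'

The match spans [0:22] → 'vvvvaaygvvqijvvvvgk3jn'.
Captured: group 1 = 'vvvva'.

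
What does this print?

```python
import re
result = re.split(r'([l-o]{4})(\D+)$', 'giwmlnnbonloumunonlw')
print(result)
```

Pattern: exactly 4 of a character in [l-o] (captured); then one or more of a non-digit (captured); then anchored at the end.
Because the pattern has a capturing group, `split` also inserts each captured text between the pieces.

['giw', 'mlnn', 'bonloumunonlw', '']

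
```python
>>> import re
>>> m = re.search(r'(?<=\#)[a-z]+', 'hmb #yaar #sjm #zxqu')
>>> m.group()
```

'yaar'

The `(?=…)`/`(?<=…)` assertion just peeks at neighbouring text; it doesn't advance the match position.
The match spans [5:9] → 'yaar'.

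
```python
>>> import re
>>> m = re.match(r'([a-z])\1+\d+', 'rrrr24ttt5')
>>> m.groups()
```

('r',)

`\1` is not a pattern — it's the concrete string captured by group 1, re-applied verbatim.
`re.match` won't scan ahead — the pattern has to work from the very first character.
The match spans [0:6] → 'rrrr24'.
Captured: group 1 = 'r'.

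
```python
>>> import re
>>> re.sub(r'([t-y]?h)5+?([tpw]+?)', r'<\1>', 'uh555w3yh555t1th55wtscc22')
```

Each match is replaced using the text its own group 1 captured.

'<uh>3<yh>1<th>tscc22'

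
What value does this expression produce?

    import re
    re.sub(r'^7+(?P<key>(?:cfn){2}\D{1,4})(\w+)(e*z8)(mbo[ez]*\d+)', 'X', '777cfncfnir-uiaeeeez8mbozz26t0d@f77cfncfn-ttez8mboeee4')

'Xt0d@f77cfncfn-ttez8mboeee4'

Every occurrence is swapped for 'X'.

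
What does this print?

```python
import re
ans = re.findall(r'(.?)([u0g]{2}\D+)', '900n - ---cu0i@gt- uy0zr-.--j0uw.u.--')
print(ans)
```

This matches optionally any character (captured); then exactly 2 of one of [u0g], then one or more of a non-digit (captured).
Scanning left to right: at [0:12] match '900n - ---cu', groups = ('9', '00n - ---cu'); at [28:37] match 'j0uw.u.--', groups = ('j', '0uw.u.--').
`findall` packs the 2 group values into a tuple for every match.

[('9', '00n - ---cu'), ('j', '0uw.u.--')]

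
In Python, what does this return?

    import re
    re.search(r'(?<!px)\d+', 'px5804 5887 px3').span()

(3, 6)

The negative lookahead/lookbehind blocks any match where the forbidden context is present.
`re.search` scans for the first position where the pattern succeeds.
The match spans [3:6] → '804'.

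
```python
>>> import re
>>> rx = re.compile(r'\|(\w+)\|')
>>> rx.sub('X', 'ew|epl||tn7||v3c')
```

'ewXX|v3c'

Every occurrence is swapped for 'X'.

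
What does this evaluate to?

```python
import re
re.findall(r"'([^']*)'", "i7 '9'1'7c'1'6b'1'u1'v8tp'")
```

['9', '7c', '6b', 'u1']

Scanning left to right: at [3:6] match "'9'", group 1 = '9'; at [7:11] match "'7c'", group 1 = '7c'; at [12:16] match "'6b'", group 1 = '6b'; at [17:21] match "'u1'", group 1 = 'u1'.
One capturing group, so `findall` returns just the captured substring from each match — 4 in all.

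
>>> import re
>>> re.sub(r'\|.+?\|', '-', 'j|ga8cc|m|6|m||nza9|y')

The `?` after the quantifier makes it lazy — it takes as little as possible before letting the rest of the pattern try.
Every occurrence is swapped for '-'.

'j-m-m-y'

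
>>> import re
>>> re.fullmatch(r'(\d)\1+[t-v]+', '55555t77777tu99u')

`\1` is not a pattern — it's the concrete string captured by group 1, re-applied verbatim.
`re.fullmatch` is like wrapping the pattern in `^…$` (in single-line mode).
Here the pattern can't cover the whole string, so the call returns None.

None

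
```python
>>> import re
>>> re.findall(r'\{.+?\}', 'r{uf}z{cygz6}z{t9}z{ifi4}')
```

Because the quantifier is non-greedy, it stops expanding at the earliest point where the rest of the pattern can succeed.
Scanning left to right: at [1:5] → '{uf}'; at [6:13] → '{cygz6}'; at [14:18] → '{t9}'; at [19:25] → '{ifi4}'.
With no groups in the pattern, `findall` gives back each whole match — 4 here.

['{uf}', '{cygz6}', '{t9}', '{ifi4}']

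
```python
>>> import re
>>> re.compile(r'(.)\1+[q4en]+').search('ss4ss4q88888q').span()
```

A backreference is literal: `\1` must see the identical characters the first group matched.
`re.search` tries every starting position until one works.
The match spans [0:3] → 'ss4'.
Captured: group 1 = 's'.

(0, 3)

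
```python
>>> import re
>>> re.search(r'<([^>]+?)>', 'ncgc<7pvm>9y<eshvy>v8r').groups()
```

('7pvm',)

The match spans [4:10] → '<7pvm>'.
Captured: group 1 = '7pvm'.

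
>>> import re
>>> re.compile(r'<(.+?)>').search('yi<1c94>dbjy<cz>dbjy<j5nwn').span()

Lazy quantifiers expand one character at a time until the remainder of the pattern can match.
`re.search` scans for the first position where the pattern succeeds.
The match spans [2:8] → '<1c94>'.
Captured: group 1 = '1c94'.

(2, 8)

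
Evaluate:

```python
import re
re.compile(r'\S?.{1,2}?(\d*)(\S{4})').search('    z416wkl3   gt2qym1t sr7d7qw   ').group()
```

'  z416'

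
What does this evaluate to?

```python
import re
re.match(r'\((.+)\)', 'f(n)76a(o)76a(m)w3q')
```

None

With `match`, the pattern is implicitly anchored at the beginning.
Here the string doesn't start with a match, so the call returns None.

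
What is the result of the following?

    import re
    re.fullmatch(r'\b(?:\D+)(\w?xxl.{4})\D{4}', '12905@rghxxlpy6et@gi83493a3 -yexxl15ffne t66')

None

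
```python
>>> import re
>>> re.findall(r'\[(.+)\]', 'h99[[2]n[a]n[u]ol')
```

Walking the string: at [3:15] match '[[2]n[a]n[u]', group 1 = '[2]n[a]n[u'.
One capturing group, so `findall` returns just the captured substring from the one match — 1 in all.

['[2]n[a]n[u']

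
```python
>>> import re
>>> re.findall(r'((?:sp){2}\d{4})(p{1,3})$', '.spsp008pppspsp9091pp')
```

[('spsp9091', 'pp')]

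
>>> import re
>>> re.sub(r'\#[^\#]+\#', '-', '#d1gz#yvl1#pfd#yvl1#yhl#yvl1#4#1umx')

`sub` substitutes '-' at each match site.

'-yvl1-yvl1-yvl1-1umx'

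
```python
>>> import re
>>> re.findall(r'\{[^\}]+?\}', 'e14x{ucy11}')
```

Scanning left to right: at [4:11] → '{ucy11}'.
`findall` yields the raw match text (1 of them) because the pattern has no groups.

['{ucy11}']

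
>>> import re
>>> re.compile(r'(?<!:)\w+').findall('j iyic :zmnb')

['j', 'iyic', 'mnb']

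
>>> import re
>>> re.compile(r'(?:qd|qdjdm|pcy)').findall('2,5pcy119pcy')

['pcy', 'pcy']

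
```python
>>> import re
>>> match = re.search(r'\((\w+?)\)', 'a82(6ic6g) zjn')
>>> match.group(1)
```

The match spans [3:10] → '(6ic6g)'.
Captured: group 1 = '6ic6g'.

'6ic6g'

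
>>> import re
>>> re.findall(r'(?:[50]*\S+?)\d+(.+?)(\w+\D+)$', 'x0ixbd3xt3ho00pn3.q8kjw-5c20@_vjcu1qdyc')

[('ixbd3xt3ho00pn3.q8kjw-5c20@', '_vjcu1qdyc')]

Pattern: zero or more of one of [50], then one or more of a non-whitespace character (lazy) (non-capturing group); then one or more of a digit; then one or more of any character (lazy) (captured); then one or more of a word character, then one or more of a non-digit (captured); then anchored at the end.
Multiple groups make `findall` return tuples — one 2-tuple for the one match.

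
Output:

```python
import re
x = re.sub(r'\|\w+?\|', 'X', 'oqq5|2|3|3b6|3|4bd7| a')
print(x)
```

Matches: at [4:7] → '|2|'; at [8:13] → '|3b6|'; at [14:20] → '|4bd7|'.
`sub` substitutes 'X' at each match site.

oqq5X3X3X a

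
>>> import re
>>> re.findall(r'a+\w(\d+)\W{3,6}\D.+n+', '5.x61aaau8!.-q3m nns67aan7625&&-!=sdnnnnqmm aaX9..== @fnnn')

This matches one or more of the literal 'a', then a word character; then one or more of a digit (captured); then 3 to 6 of a non-word character, then a non-digit, then one or more of any character; then one or more of a literal 'n'.
Matches: at [5:58] match 'aaau8!.-q3m nns67aan7625&&-!=sdnnnnqmm aaX9..== @fnnn', group 1 = '8'.
Because there's exactly one group, `findall` drops the full match and keeps group 1 from the one hit.

['8']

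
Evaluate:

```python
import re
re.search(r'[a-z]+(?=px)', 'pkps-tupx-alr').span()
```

(5, 7)

Because the assertion is zero-width, the text it checks is not consumed and won't appear in the result.
`search` walks the string left to right and returns the first match it finds.
The match spans [5:7] → 'tu'.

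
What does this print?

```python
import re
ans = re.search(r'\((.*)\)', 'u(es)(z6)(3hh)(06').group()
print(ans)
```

`re.search` tries every starting position until one works.
The match spans [1:14] → '(es)(z6)(3hh)'.
Captured: group 1 = 'es)(z6)(3hh'.

(es)(z6)(3hh)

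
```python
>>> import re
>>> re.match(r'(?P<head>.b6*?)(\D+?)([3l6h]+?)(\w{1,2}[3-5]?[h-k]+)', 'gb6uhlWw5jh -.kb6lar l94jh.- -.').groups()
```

The match spans [0:11] → 'gb6uhlWw5jh'.
Captured: group 1 = 'gb6', group 2 = 'u', group 3 = 'hl', group 4 = 'Ww5jh'.

('gb6', 'u', 'hl', 'Ww5jh')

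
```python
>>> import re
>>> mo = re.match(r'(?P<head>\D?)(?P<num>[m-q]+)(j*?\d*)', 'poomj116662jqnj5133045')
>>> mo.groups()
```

The match spans [0:4] → 'poom'.
Captured: group 1 = 'p', group 2 = 'oom', group 3 = ''.

('p', 'oom', '')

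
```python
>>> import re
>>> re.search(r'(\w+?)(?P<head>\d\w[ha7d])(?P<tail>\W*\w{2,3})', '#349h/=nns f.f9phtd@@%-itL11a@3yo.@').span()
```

(1, 10)

Pattern: one or more of a word character (lazy) (captured); then a digit, then a word character, then one of [ha7d] (captured as 'head'); then zero or more of a non-word character, then 2 to 3 of a word character (captured as 'tail').
`re.search` scans for the first position where the pattern succeeds.
The match spans [1:10] → '349h/=nns'.
Captured: group 1 = '3', group 2 = '49h', group 3 = '/=nns'.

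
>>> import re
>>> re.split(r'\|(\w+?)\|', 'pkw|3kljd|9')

['pkw', '3kljd', '9']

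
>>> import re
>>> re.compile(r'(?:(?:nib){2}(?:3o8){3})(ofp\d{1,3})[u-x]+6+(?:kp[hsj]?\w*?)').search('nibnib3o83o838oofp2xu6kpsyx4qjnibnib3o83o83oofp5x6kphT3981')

Pattern: the literal 'nib' repeated 2 times, then the literal '3o8' repeated 3 times (non-capturing group); then the literal 'ofp', then 1 to 3 of a digit (captured); then one or more of a character in [u-x], then one or more of the literal '6'; then the literal 'kp', then optionally one of [hsj], then zero or more of a word character (lazy) (non-capturing group).
`re.search` scans for the first position where the pattern succeeds.
Here nothing in the string fits, so the call returns None.

None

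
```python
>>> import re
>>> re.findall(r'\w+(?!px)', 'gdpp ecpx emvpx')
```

['gdpp', 'ecpx', 'emvpx']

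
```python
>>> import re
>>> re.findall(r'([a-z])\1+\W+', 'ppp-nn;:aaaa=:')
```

['p', 'n', 'a']

`\1` has to match the exact text group 1 already captured.
With a single group, `findall` returns only what that group captured — 3 items.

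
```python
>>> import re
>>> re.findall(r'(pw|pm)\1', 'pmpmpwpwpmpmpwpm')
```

['pm', 'pw', 'pm']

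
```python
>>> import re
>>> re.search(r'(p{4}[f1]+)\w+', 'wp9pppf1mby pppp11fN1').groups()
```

('pppp11f',)

The match spans [12:21] → 'pppp11fN1'.
Captured: group 1 = 'pppp11f'.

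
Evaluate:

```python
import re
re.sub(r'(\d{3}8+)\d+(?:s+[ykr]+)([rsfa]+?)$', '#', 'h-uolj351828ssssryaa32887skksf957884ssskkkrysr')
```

The pattern matches exactly 3 of a digit, then one or more of the literal '8' (captured); then one or more of a digit; then one or more of a literal 's', then one or more of one of [ykr] (non-capturing group); then one or more of one of [rsfa] (lazy) (captured); then anchored at the end.
Matches: at [30:46] → '957884ssskkkrysr'.
Every occurrence is swapped for '#'.

'h-uolj351828ssssryaa32887skksf#'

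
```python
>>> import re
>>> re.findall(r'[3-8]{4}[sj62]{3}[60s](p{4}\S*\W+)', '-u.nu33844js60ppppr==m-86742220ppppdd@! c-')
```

`findall` collects group 1 from the one match (1 total).

['ppppr==m-86742220ppppdd@! ']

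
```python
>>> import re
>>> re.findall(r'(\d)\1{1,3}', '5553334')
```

`\1` is not a pattern — it's the concrete string captured by group 1, re-applied verbatim.
`findall` collects group 1 from each match (2 total).

['5', '3']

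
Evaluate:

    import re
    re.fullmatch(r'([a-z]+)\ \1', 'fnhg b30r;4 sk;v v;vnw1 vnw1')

None

`re.fullmatch` requires the pattern to consume the entire string.
Here the string isn't matched end-to-end, so the call returns None.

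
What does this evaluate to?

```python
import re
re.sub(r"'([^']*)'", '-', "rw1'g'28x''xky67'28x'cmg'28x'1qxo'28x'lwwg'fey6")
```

"rw1-28x-xky67-cmg-1qxo-lwwg'fey6"

Every occurrence is swapped for '-'.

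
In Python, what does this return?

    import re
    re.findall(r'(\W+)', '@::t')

['@::']

This matches one or more of a non-word character (captured).
Matches: at [0:3] match '@::', group 1 = '@::'.
`findall` collects group 1 from the one match (1 total).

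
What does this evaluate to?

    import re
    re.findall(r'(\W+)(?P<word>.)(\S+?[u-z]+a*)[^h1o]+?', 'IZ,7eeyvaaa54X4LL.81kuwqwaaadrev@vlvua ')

[(',', '7', 'eeyvaaa'), ('.', '8', '1kuw'), ('@', 'v', 'lvua')]

This matches one or more of a non-word character (captured); then any character (captured as 'word'); then one or more of a non-whitespace character (lazy), then one or more of a character in [u-z], then zero or more of a literal 'a' (captured); then one or more of any character except [h1o] (lazy).
Walking the string: at [2:12] match ',7eeyvaaa5', groups = (',', '7', 'eeyvaaa'); at [17:24] match '.81kuwq', groups = ('.', '8', '1kuw'); at [32:39] match '@vlvua ', groups = ('@', 'v', 'lvua').
3 groups means each result is a tuple of 3 captured strings — 3 here.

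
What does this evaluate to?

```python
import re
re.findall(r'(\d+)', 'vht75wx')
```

['75']

This matches one or more of a digit (captured).
Matches: at [3:5] match '75', group 1 = '75'.
`findall` collects group 1 from the one match (1 total).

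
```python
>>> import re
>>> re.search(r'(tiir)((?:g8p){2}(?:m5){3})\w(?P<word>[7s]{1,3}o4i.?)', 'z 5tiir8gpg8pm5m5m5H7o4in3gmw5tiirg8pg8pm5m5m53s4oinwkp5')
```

The pattern matches the literal 'tii', then the literal 'r' (captured); then the literal 'g8p' repeated 2 times, then the literal 'm5' repeated 3 times (captured); then a word character; then 1 to 3 of one of [7s], then the literal 'o4i', then optionally any character (captured as 'word').
Here the pattern never matches, so the call returns None.

None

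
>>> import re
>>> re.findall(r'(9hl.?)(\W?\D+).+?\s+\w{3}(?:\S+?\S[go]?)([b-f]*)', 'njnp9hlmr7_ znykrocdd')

[('9hlm', 'r', 'cdd')]

This matches the literal '9hl', then optionally any character (captured); then optionally a non-word character, then one or more of a non-digit (captured); then one or more of any character (lazy), then one or more of whitespace, then exactly 3 of a word character; then one or more of a non-whitespace character (lazy), then a non-whitespace character, then optionally one of [go] (non-capturing group); then zero or more of a character in [b-f] (captured).
Lazy quantifiers expand one character at a time until the remainder of the pattern can match.
Matches: at [4:21] match '9hlmr7_ znykrocdd', groups = ('9hlm', 'r', 'cdd').
With 3 capturing groups, `findall` returns a 3-tuple per match.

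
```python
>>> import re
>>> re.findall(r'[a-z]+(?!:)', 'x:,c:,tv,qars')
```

['tv', 'qars']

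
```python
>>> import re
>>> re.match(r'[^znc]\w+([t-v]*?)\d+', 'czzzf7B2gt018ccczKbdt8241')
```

The pattern matches any character except [znc], then one or more of a word character; then zero or more of a character in [t-v] (lazy) (captured); then one or more of a digit.
`match` is anchored at position 0; if the pattern doesn't fit there, it returns None.
Here position 0 doesn't satisfy it, so the call returns None.

None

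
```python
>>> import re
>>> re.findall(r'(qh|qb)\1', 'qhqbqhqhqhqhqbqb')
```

After group 1 captures some text, `\1` only succeeds where that same text appears again.
With a single group, `findall` returns only what that group captured — 3 items.

['qh', 'qh', 'qb']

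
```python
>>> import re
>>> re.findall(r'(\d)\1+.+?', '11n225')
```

['1', '2']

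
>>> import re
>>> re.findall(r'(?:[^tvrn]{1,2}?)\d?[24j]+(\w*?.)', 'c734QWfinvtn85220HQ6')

['Q', '0']

Pattern: 1 to 2 of any character except [tvrn] (lazy) (non-capturing group); then optionally a digit, then one or more of one of [24j]; then zero or more of a word character (lazy), then any character (captured).
A `+?`/`*?`/`{m,n}?` starts at its minimum and grows only as far as needed for what follows to match.
Scanning left to right: at [0:5] match 'c734Q', group 1 = 'Q'; at [12:17] match '85220', group 1 = '0'.
Because there's exactly one group, `findall` drops the full match and keeps group 1 from each hit.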